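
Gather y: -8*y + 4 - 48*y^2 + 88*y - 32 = -48*y^2 + 80*y - 28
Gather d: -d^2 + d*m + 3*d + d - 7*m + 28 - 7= -d^2 + d*(m + 4) - 7*m + 21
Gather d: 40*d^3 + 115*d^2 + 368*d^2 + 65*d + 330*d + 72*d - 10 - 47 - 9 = 40*d^3 + 483*d^2 + 467*d - 66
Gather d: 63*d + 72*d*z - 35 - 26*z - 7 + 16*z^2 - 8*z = d*(72*z + 63) + 16*z^2 - 34*z - 42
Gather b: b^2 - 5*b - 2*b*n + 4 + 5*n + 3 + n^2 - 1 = b^2 + b*(-2*n - 5) + n^2 + 5*n + 6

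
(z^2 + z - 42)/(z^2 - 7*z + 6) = (z + 7)/(z - 1)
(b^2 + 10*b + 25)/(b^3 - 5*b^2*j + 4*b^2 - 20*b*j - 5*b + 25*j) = (b + 5)/(b^2 - 5*b*j - b + 5*j)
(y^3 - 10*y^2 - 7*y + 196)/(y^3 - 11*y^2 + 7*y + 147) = (y + 4)/(y + 3)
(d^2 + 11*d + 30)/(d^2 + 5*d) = (d + 6)/d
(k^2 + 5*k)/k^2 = (k + 5)/k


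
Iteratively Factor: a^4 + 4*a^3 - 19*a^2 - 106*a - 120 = (a + 3)*(a^3 + a^2 - 22*a - 40) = (a + 2)*(a + 3)*(a^2 - a - 20) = (a + 2)*(a + 3)*(a + 4)*(a - 5)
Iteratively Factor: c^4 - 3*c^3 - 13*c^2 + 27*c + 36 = (c + 3)*(c^3 - 6*c^2 + 5*c + 12) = (c + 1)*(c + 3)*(c^2 - 7*c + 12) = (c - 3)*(c + 1)*(c + 3)*(c - 4)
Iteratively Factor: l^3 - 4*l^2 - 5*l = (l + 1)*(l^2 - 5*l) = l*(l + 1)*(l - 5)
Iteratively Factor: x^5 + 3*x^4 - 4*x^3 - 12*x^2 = (x + 2)*(x^4 + x^3 - 6*x^2) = (x - 2)*(x + 2)*(x^3 + 3*x^2) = (x - 2)*(x + 2)*(x + 3)*(x^2) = x*(x - 2)*(x + 2)*(x + 3)*(x)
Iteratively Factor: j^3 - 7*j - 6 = (j - 3)*(j^2 + 3*j + 2) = (j - 3)*(j + 2)*(j + 1)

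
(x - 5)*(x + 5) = x^2 - 25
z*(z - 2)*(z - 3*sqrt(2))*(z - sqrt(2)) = z^4 - 4*sqrt(2)*z^3 - 2*z^3 + 6*z^2 + 8*sqrt(2)*z^2 - 12*z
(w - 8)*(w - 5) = w^2 - 13*w + 40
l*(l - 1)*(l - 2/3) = l^3 - 5*l^2/3 + 2*l/3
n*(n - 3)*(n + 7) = n^3 + 4*n^2 - 21*n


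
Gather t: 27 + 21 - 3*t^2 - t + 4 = -3*t^2 - t + 52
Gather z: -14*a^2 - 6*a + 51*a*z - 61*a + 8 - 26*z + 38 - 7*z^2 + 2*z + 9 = -14*a^2 - 67*a - 7*z^2 + z*(51*a - 24) + 55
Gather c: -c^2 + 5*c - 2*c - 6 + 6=-c^2 + 3*c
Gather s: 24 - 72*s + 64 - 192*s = 88 - 264*s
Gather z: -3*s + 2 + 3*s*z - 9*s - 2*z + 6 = -12*s + z*(3*s - 2) + 8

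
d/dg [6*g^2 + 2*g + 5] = 12*g + 2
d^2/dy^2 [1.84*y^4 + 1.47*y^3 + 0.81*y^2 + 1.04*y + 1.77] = 22.08*y^2 + 8.82*y + 1.62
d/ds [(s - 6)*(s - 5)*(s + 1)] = 3*s^2 - 20*s + 19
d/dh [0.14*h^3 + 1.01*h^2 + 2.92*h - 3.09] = 0.42*h^2 + 2.02*h + 2.92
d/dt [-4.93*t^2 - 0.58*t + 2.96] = -9.86*t - 0.58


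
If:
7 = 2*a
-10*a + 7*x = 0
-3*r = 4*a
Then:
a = 7/2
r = -14/3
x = 5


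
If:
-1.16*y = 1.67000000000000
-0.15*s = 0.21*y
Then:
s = 2.02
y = -1.44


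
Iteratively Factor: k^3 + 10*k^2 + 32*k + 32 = (k + 4)*(k^2 + 6*k + 8) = (k + 4)^2*(k + 2)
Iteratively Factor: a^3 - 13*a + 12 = (a + 4)*(a^2 - 4*a + 3) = (a - 1)*(a + 4)*(a - 3)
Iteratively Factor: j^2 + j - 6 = (j + 3)*(j - 2)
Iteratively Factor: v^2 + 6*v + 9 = (v + 3)*(v + 3)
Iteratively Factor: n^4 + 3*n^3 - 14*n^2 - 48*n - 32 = (n + 1)*(n^3 + 2*n^2 - 16*n - 32) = (n - 4)*(n + 1)*(n^2 + 6*n + 8) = (n - 4)*(n + 1)*(n + 2)*(n + 4)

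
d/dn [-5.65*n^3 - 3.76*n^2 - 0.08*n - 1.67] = -16.95*n^2 - 7.52*n - 0.08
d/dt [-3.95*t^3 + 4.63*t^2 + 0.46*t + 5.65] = -11.85*t^2 + 9.26*t + 0.46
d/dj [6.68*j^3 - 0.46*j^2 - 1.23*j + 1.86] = 20.04*j^2 - 0.92*j - 1.23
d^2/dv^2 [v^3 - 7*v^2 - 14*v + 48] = 6*v - 14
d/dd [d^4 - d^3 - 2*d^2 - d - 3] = 4*d^3 - 3*d^2 - 4*d - 1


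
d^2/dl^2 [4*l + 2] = 0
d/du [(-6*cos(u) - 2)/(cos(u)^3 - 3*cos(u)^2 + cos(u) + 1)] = 2*(6*sin(u)^2*cos(u) - 6*sin(u)^2 + 8)*sin(u)/(cos(u)^3 - 3*cos(u)^2 + cos(u) + 1)^2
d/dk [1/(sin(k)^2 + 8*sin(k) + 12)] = -2*(sin(k) + 4)*cos(k)/(sin(k)^2 + 8*sin(k) + 12)^2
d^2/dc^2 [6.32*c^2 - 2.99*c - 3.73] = 12.6400000000000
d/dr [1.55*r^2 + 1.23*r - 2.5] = 3.1*r + 1.23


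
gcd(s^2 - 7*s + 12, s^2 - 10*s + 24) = s - 4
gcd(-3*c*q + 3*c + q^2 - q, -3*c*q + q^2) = -3*c + q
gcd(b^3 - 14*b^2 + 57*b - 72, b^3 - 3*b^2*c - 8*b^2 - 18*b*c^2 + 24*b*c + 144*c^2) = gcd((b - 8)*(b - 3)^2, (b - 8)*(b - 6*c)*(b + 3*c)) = b - 8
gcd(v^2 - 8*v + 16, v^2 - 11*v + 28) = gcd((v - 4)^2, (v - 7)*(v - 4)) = v - 4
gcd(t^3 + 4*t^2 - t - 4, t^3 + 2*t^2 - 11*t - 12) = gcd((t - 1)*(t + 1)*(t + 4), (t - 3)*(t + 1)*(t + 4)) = t^2 + 5*t + 4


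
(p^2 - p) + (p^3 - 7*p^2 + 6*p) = p^3 - 6*p^2 + 5*p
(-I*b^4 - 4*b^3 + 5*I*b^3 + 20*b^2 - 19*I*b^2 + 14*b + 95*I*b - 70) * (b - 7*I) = -I*b^5 - 11*b^4 + 5*I*b^4 + 55*b^3 + 9*I*b^3 - 119*b^2 - 45*I*b^2 + 595*b - 98*I*b + 490*I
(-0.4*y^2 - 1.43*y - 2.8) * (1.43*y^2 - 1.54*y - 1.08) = -0.572*y^4 - 1.4289*y^3 - 1.3698*y^2 + 5.8564*y + 3.024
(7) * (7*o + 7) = 49*o + 49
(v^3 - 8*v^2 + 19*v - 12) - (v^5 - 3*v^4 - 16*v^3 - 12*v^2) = -v^5 + 3*v^4 + 17*v^3 + 4*v^2 + 19*v - 12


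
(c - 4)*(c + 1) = c^2 - 3*c - 4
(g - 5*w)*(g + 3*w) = g^2 - 2*g*w - 15*w^2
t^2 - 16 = (t - 4)*(t + 4)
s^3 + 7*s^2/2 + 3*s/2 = s*(s + 1/2)*(s + 3)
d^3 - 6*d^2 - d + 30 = (d - 5)*(d - 3)*(d + 2)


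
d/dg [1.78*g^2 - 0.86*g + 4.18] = 3.56*g - 0.86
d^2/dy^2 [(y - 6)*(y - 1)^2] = 6*y - 16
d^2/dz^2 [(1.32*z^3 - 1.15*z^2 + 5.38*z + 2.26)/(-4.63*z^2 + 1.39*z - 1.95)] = (2.8421709430404e-14*z^5 - 5.6843418860808e-14*z^4 - 197.124438*z^3 - 331.513854*z^2 + 348.592272*z + 11.656498)/(99.252847*z^6 - 89.391873*z^5 + 152.242734*z^4 - 77.983309*z^3 + 64.11951*z^2 - 15.856425*z + 7.414875)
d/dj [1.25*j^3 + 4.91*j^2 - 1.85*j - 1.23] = 3.75*j^2 + 9.82*j - 1.85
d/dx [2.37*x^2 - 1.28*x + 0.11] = 4.74*x - 1.28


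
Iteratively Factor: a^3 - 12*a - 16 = (a - 4)*(a^2 + 4*a + 4) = (a - 4)*(a + 2)*(a + 2)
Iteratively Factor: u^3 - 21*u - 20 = (u + 4)*(u^2 - 4*u - 5) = (u - 5)*(u + 4)*(u + 1)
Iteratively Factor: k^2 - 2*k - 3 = (k + 1)*(k - 3)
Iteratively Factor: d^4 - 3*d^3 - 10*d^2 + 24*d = (d - 4)*(d^3 + d^2 - 6*d) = d*(d - 4)*(d^2 + d - 6) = d*(d - 4)*(d + 3)*(d - 2)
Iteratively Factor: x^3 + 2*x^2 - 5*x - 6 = (x + 1)*(x^2 + x - 6) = (x + 1)*(x + 3)*(x - 2)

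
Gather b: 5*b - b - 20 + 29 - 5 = 4*b + 4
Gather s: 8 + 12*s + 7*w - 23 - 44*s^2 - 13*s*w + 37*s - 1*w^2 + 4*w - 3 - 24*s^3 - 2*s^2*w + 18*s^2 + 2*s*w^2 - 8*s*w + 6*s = -24*s^3 + s^2*(-2*w - 26) + s*(2*w^2 - 21*w + 55) - w^2 + 11*w - 18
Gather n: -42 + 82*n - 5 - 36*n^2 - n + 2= -36*n^2 + 81*n - 45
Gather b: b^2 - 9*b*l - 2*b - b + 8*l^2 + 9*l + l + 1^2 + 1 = b^2 + b*(-9*l - 3) + 8*l^2 + 10*l + 2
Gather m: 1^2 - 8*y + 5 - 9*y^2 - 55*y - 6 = -9*y^2 - 63*y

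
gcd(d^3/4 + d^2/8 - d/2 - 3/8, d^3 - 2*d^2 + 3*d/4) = d - 3/2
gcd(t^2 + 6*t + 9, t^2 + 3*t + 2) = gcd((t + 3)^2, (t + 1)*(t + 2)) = 1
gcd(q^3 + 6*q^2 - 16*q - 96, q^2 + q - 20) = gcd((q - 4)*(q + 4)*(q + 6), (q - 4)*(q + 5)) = q - 4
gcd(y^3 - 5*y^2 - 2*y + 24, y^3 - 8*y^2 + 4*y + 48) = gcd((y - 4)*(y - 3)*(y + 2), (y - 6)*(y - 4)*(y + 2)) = y^2 - 2*y - 8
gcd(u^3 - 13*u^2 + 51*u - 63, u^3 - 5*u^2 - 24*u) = 1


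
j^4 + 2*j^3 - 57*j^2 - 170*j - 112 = (j - 8)*(j + 1)*(j + 2)*(j + 7)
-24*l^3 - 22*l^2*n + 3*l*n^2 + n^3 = (-4*l + n)*(l + n)*(6*l + n)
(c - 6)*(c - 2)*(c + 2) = c^3 - 6*c^2 - 4*c + 24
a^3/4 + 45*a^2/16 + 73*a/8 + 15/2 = (a/4 + 1)*(a + 5/4)*(a + 6)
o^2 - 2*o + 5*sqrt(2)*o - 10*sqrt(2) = (o - 2)*(o + 5*sqrt(2))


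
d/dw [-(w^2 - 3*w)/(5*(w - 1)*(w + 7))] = (-9*w^2 + 14*w - 21)/(5*(w^4 + 12*w^3 + 22*w^2 - 84*w + 49))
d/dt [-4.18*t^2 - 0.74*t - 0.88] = -8.36*t - 0.74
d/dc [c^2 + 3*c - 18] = 2*c + 3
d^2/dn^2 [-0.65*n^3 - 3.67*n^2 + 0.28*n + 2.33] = -3.9*n - 7.34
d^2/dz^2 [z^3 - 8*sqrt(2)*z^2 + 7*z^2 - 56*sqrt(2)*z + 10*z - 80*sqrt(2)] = 6*z - 16*sqrt(2) + 14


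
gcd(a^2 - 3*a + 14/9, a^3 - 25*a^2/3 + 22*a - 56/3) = a - 7/3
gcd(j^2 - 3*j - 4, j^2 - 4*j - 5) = j + 1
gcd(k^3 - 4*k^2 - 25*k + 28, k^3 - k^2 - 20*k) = k + 4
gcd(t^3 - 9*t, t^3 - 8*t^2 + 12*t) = t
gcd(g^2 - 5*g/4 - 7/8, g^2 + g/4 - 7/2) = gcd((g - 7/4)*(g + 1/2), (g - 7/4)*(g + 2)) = g - 7/4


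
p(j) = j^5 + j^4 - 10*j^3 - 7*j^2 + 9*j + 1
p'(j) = 5*j^4 + 4*j^3 - 30*j^2 - 14*j + 9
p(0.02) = 1.18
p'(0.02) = 8.71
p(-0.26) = -1.63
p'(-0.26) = 10.56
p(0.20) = 2.44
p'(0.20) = 5.04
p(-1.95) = 17.25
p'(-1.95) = -35.14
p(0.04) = 1.35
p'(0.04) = 8.39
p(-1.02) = -4.87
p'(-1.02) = -6.76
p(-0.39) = -2.97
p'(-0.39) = 9.78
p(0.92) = -3.06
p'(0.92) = -22.58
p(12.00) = 251389.00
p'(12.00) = 106113.00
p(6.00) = 6715.00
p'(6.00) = 6189.00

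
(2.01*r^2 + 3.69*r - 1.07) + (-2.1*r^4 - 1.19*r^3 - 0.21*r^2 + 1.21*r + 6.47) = -2.1*r^4 - 1.19*r^3 + 1.8*r^2 + 4.9*r + 5.4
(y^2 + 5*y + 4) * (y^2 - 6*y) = y^4 - y^3 - 26*y^2 - 24*y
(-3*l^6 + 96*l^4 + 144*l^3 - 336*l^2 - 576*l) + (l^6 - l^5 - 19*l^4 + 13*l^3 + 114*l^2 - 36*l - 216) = -2*l^6 - l^5 + 77*l^4 + 157*l^3 - 222*l^2 - 612*l - 216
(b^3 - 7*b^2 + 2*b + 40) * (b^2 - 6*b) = b^5 - 13*b^4 + 44*b^3 + 28*b^2 - 240*b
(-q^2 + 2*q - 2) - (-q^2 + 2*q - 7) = 5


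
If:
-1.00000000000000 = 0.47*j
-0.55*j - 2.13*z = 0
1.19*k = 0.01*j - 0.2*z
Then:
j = -2.13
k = -0.11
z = 0.55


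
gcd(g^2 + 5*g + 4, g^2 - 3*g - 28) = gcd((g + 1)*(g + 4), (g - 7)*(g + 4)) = g + 4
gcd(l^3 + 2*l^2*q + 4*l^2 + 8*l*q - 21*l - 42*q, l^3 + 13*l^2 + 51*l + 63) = l + 7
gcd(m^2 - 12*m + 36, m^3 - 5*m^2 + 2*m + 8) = 1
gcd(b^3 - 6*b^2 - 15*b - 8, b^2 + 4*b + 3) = b + 1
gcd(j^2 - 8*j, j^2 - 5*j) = j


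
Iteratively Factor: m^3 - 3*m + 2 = (m - 1)*(m^2 + m - 2) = (m - 1)*(m + 2)*(m - 1)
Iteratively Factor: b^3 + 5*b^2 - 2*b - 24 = (b + 3)*(b^2 + 2*b - 8) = (b - 2)*(b + 3)*(b + 4)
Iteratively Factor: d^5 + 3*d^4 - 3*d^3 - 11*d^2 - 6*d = (d + 3)*(d^4 - 3*d^2 - 2*d) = (d + 1)*(d + 3)*(d^3 - d^2 - 2*d) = (d + 1)^2*(d + 3)*(d^2 - 2*d) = (d - 2)*(d + 1)^2*(d + 3)*(d)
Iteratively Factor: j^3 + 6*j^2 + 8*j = (j + 2)*(j^2 + 4*j) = j*(j + 2)*(j + 4)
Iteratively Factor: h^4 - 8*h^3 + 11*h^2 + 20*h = (h)*(h^3 - 8*h^2 + 11*h + 20) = h*(h - 4)*(h^2 - 4*h - 5) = h*(h - 5)*(h - 4)*(h + 1)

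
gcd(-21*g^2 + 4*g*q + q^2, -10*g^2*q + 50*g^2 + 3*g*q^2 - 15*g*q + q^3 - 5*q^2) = 1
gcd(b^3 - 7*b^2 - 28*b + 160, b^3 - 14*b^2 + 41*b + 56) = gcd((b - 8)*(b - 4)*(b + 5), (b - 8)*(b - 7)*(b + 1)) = b - 8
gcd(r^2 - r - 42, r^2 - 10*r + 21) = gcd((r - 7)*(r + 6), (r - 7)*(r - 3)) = r - 7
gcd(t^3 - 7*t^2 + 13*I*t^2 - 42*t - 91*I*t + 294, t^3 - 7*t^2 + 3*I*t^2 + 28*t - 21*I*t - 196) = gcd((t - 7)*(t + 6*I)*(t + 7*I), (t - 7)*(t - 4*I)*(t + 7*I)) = t^2 + t*(-7 + 7*I) - 49*I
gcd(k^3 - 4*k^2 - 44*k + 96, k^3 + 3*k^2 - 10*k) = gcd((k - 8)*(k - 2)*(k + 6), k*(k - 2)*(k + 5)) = k - 2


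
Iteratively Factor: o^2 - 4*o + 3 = (o - 1)*(o - 3)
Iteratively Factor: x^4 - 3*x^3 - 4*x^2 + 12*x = (x + 2)*(x^3 - 5*x^2 + 6*x) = (x - 3)*(x + 2)*(x^2 - 2*x) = (x - 3)*(x - 2)*(x + 2)*(x)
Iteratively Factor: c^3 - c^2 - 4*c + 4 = (c + 2)*(c^2 - 3*c + 2) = (c - 2)*(c + 2)*(c - 1)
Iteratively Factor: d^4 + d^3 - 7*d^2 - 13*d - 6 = (d + 1)*(d^3 - 7*d - 6) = (d + 1)^2*(d^2 - d - 6) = (d + 1)^2*(d + 2)*(d - 3)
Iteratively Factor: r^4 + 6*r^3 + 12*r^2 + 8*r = (r)*(r^3 + 6*r^2 + 12*r + 8) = r*(r + 2)*(r^2 + 4*r + 4) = r*(r + 2)^2*(r + 2)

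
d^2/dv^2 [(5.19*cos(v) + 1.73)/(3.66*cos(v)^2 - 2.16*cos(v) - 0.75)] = (-0.800925925925925*cos(v)^5 - 1.54057883019632*cos(v)^4 + 1.08978445658773*cos(v)^3 + 1.38689403817506*cos(v)^2 + 0.0380445195934984*cos(v) + 0.101667297056081)/(0.564814814814815*cos(v)^6 - 1.0*cos(v)^5 + 0.242941712204007*cos(v)^4 + 0.293738242407955*cos(v)^3 - 0.0497831377467228*cos(v)^2 - 0.041991400161247*cos(v) - 0.00486011575940362)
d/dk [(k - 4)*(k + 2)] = 2*k - 2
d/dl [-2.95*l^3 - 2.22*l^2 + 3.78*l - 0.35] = -8.85*l^2 - 4.44*l + 3.78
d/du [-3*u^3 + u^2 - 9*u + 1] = -9*u^2 + 2*u - 9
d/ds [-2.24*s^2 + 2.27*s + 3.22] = 2.27 - 4.48*s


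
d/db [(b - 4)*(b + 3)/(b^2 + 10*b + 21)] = 11/(b^2 + 14*b + 49)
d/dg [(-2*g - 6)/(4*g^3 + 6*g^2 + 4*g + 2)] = (4*g^3 + 21*g^2 + 18*g + 5)/(4*g^6 + 12*g^5 + 17*g^4 + 16*g^3 + 10*g^2 + 4*g + 1)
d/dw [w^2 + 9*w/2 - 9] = 2*w + 9/2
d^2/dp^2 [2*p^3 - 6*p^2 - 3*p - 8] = 12*p - 12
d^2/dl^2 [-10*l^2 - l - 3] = -20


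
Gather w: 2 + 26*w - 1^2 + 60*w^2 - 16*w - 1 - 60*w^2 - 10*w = 0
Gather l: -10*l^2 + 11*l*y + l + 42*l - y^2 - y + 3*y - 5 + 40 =-10*l^2 + l*(11*y + 43) - y^2 + 2*y + 35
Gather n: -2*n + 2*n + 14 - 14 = 0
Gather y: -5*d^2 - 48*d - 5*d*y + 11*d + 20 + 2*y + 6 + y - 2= -5*d^2 - 37*d + y*(3 - 5*d) + 24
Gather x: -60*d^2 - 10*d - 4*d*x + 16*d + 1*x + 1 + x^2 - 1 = -60*d^2 + 6*d + x^2 + x*(1 - 4*d)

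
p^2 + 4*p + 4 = (p + 2)^2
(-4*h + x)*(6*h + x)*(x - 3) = -24*h^2*x + 72*h^2 + 2*h*x^2 - 6*h*x + x^3 - 3*x^2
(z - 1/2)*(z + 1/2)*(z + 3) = z^3 + 3*z^2 - z/4 - 3/4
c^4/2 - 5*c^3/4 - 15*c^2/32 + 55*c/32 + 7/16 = (c/2 + 1/2)*(c - 2)*(c - 7/4)*(c + 1/4)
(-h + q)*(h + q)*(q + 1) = -h^2*q - h^2 + q^3 + q^2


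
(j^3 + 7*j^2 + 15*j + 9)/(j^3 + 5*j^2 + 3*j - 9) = (j + 1)/(j - 1)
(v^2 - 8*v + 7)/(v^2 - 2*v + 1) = (v - 7)/(v - 1)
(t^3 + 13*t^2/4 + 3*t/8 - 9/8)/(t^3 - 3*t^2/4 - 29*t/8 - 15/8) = (2*t^2 + 5*t - 3)/(2*t^2 - 3*t - 5)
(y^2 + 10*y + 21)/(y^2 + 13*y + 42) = (y + 3)/(y + 6)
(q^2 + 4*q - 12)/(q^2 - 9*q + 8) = (q^2 + 4*q - 12)/(q^2 - 9*q + 8)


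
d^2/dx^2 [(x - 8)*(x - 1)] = 2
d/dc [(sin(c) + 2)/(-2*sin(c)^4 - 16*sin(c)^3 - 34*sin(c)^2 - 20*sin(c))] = (3*cos(c) + 12/tan(c) + 5*cos(c)/sin(c)^2)/(2*(sin(c) + 1)^2*(sin(c) + 5)^2)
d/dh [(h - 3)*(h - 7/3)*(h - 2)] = 3*h^2 - 44*h/3 + 53/3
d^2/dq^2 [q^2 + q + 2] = 2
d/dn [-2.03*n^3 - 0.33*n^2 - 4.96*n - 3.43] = -6.09*n^2 - 0.66*n - 4.96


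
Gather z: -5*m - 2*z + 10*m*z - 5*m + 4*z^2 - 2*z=-10*m + 4*z^2 + z*(10*m - 4)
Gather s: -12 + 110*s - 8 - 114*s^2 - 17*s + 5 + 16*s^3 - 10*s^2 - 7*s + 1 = 16*s^3 - 124*s^2 + 86*s - 14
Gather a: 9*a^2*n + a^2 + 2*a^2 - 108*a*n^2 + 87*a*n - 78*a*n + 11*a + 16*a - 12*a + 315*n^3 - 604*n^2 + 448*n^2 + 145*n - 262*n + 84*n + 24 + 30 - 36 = a^2*(9*n + 3) + a*(-108*n^2 + 9*n + 15) + 315*n^3 - 156*n^2 - 33*n + 18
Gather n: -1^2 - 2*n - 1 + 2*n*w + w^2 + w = n*(2*w - 2) + w^2 + w - 2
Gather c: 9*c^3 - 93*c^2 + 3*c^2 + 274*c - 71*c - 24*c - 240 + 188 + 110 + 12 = 9*c^3 - 90*c^2 + 179*c + 70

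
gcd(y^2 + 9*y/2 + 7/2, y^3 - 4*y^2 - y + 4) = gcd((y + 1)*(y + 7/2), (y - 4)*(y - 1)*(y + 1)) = y + 1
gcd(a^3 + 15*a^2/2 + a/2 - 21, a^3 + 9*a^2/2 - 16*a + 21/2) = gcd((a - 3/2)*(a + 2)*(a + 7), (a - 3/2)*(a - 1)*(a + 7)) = a^2 + 11*a/2 - 21/2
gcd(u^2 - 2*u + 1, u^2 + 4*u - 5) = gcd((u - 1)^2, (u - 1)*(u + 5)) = u - 1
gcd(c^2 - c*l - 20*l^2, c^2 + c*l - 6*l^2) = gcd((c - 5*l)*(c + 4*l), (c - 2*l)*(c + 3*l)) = 1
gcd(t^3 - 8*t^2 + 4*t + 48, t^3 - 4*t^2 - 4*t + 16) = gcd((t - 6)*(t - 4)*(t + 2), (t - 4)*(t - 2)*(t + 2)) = t^2 - 2*t - 8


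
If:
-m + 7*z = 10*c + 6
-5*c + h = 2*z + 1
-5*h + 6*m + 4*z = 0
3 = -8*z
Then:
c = -109/170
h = -201/68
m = -301/136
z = -3/8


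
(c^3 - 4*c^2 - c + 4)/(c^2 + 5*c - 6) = (c^2 - 3*c - 4)/(c + 6)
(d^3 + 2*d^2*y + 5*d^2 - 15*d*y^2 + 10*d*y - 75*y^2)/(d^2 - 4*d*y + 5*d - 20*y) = (-d^2 - 2*d*y + 15*y^2)/(-d + 4*y)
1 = 1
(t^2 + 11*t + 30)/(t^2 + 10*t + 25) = (t + 6)/(t + 5)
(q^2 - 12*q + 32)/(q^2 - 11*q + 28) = (q - 8)/(q - 7)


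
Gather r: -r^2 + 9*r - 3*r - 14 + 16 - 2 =-r^2 + 6*r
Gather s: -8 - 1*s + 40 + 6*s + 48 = 5*s + 80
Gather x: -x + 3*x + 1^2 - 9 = 2*x - 8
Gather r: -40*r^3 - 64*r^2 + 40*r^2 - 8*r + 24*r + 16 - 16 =-40*r^3 - 24*r^2 + 16*r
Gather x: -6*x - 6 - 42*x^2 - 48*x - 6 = -42*x^2 - 54*x - 12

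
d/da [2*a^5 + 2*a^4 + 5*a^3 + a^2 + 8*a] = 10*a^4 + 8*a^3 + 15*a^2 + 2*a + 8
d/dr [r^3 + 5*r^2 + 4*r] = 3*r^2 + 10*r + 4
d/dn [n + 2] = 1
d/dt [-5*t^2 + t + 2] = 1 - 10*t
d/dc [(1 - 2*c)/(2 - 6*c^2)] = (-3*c^2 + 3*c - 1)/(9*c^4 - 6*c^2 + 1)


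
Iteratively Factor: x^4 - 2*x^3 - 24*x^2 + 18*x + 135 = (x - 5)*(x^3 + 3*x^2 - 9*x - 27) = (x - 5)*(x + 3)*(x^2 - 9) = (x - 5)*(x + 3)^2*(x - 3)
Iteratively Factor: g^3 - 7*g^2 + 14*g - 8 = (g - 2)*(g^2 - 5*g + 4) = (g - 4)*(g - 2)*(g - 1)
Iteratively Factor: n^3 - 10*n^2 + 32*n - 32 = (n - 2)*(n^2 - 8*n + 16) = (n - 4)*(n - 2)*(n - 4)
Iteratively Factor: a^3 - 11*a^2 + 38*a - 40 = (a - 5)*(a^2 - 6*a + 8) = (a - 5)*(a - 4)*(a - 2)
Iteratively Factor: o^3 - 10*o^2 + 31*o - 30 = (o - 5)*(o^2 - 5*o + 6) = (o - 5)*(o - 2)*(o - 3)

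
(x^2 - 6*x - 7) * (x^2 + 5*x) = x^4 - x^3 - 37*x^2 - 35*x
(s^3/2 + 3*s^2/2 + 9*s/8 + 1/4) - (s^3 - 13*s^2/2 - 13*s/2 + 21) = -s^3/2 + 8*s^2 + 61*s/8 - 83/4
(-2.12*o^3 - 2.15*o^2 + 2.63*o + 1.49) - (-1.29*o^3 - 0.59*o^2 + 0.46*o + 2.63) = -0.83*o^3 - 1.56*o^2 + 2.17*o - 1.14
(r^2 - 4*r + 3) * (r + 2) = r^3 - 2*r^2 - 5*r + 6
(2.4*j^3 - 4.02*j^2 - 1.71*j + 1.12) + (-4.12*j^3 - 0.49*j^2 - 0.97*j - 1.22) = -1.72*j^3 - 4.51*j^2 - 2.68*j - 0.0999999999999999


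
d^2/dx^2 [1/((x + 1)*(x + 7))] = 2*((x + 1)^2 + (x + 1)*(x + 7) + (x + 7)^2)/((x + 1)^3*(x + 7)^3)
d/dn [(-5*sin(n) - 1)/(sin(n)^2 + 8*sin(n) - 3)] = (5*sin(n)^2 + 2*sin(n) + 23)*cos(n)/(sin(n)^2 + 8*sin(n) - 3)^2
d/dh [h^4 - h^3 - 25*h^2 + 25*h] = 4*h^3 - 3*h^2 - 50*h + 25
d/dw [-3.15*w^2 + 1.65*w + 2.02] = 1.65 - 6.3*w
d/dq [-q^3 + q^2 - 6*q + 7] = -3*q^2 + 2*q - 6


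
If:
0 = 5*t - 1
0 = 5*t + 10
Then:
No Solution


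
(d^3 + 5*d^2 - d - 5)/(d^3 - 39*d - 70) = (d^2 - 1)/(d^2 - 5*d - 14)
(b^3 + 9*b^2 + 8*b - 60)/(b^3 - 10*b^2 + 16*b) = (b^2 + 11*b + 30)/(b*(b - 8))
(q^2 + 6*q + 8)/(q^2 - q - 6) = (q + 4)/(q - 3)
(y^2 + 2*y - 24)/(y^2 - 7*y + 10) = (y^2 + 2*y - 24)/(y^2 - 7*y + 10)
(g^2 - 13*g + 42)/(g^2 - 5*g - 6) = (g - 7)/(g + 1)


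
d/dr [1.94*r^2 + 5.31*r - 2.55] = 3.88*r + 5.31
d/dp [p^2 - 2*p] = 2*p - 2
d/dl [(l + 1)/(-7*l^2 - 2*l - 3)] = (7*l^2 + 14*l - 1)/(49*l^4 + 28*l^3 + 46*l^2 + 12*l + 9)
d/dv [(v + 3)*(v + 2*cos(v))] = v - (v + 3)*(2*sin(v) - 1) + 2*cos(v)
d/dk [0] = 0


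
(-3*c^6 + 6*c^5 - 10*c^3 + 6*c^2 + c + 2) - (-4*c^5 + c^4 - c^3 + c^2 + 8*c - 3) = -3*c^6 + 10*c^5 - c^4 - 9*c^3 + 5*c^2 - 7*c + 5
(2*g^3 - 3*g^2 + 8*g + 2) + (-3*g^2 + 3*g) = 2*g^3 - 6*g^2 + 11*g + 2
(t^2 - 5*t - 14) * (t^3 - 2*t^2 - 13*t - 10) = t^5 - 7*t^4 - 17*t^3 + 83*t^2 + 232*t + 140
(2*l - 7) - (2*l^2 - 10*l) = -2*l^2 + 12*l - 7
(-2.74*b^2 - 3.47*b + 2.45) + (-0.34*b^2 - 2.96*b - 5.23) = -3.08*b^2 - 6.43*b - 2.78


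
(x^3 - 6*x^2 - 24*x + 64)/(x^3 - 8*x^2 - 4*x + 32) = (x + 4)/(x + 2)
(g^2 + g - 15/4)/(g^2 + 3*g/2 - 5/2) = (g - 3/2)/(g - 1)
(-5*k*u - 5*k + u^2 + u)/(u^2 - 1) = (-5*k + u)/(u - 1)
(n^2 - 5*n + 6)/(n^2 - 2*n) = (n - 3)/n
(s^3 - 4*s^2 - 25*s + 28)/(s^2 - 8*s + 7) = s + 4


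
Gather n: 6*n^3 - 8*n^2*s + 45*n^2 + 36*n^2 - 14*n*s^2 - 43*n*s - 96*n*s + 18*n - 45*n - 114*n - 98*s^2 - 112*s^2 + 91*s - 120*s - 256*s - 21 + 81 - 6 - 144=6*n^3 + n^2*(81 - 8*s) + n*(-14*s^2 - 139*s - 141) - 210*s^2 - 285*s - 90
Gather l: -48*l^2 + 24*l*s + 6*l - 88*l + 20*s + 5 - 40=-48*l^2 + l*(24*s - 82) + 20*s - 35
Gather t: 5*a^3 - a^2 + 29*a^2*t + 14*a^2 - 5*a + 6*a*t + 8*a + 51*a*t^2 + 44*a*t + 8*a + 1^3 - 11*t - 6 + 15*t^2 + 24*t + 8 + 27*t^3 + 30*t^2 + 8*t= 5*a^3 + 13*a^2 + 11*a + 27*t^3 + t^2*(51*a + 45) + t*(29*a^2 + 50*a + 21) + 3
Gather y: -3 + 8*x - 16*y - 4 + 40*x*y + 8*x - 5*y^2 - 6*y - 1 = 16*x - 5*y^2 + y*(40*x - 22) - 8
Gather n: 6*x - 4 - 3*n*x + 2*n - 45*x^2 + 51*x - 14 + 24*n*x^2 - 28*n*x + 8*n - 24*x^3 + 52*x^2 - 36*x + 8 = n*(24*x^2 - 31*x + 10) - 24*x^3 + 7*x^2 + 21*x - 10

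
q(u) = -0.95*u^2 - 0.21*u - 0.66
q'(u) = -1.9*u - 0.21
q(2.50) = -7.12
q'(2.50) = -4.96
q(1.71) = -3.80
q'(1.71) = -3.46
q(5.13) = -26.74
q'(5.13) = -9.96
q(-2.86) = -7.83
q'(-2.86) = 5.22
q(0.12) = -0.70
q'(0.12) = -0.44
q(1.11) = -2.06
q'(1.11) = -2.32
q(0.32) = -0.82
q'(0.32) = -0.82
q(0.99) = -1.80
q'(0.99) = -2.09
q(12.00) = -139.98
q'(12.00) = -23.01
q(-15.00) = -211.26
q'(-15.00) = 28.29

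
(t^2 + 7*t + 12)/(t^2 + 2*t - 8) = (t + 3)/(t - 2)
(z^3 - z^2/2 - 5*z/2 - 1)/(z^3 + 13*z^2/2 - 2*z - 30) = (2*z^2 + 3*z + 1)/(2*z^2 + 17*z + 30)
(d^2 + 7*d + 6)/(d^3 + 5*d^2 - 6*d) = (d + 1)/(d*(d - 1))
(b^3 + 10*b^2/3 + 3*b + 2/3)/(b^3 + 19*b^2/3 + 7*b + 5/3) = (b + 2)/(b + 5)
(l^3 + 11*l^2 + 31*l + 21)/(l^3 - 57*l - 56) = (l + 3)/(l - 8)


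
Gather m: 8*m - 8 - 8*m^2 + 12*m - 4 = -8*m^2 + 20*m - 12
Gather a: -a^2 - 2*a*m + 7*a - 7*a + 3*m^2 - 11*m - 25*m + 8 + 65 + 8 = -a^2 - 2*a*m + 3*m^2 - 36*m + 81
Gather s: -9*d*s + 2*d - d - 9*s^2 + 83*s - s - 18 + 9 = d - 9*s^2 + s*(82 - 9*d) - 9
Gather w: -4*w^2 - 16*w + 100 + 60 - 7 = -4*w^2 - 16*w + 153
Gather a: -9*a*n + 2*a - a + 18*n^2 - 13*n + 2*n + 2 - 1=a*(1 - 9*n) + 18*n^2 - 11*n + 1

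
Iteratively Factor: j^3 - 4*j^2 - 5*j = (j + 1)*(j^2 - 5*j) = j*(j + 1)*(j - 5)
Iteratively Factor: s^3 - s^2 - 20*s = (s)*(s^2 - s - 20) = s*(s - 5)*(s + 4)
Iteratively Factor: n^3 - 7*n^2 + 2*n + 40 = (n - 5)*(n^2 - 2*n - 8) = (n - 5)*(n - 4)*(n + 2)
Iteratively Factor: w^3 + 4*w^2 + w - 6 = (w + 2)*(w^2 + 2*w - 3) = (w - 1)*(w + 2)*(w + 3)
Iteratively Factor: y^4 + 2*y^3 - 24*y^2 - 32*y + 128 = (y + 4)*(y^3 - 2*y^2 - 16*y + 32) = (y - 2)*(y + 4)*(y^2 - 16) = (y - 4)*(y - 2)*(y + 4)*(y + 4)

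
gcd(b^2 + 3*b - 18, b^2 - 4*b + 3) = b - 3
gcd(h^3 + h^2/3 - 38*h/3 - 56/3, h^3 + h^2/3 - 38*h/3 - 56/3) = h^3 + h^2/3 - 38*h/3 - 56/3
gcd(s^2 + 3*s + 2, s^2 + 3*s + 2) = s^2 + 3*s + 2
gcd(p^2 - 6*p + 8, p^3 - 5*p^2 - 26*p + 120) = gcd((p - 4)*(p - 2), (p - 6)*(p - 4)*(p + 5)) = p - 4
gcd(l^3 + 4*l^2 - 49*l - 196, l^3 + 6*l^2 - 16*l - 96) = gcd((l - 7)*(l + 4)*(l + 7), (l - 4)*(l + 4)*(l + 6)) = l + 4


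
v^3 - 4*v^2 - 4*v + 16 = (v - 4)*(v - 2)*(v + 2)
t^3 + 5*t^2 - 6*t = t*(t - 1)*(t + 6)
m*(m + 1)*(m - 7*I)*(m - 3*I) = m^4 + m^3 - 10*I*m^3 - 21*m^2 - 10*I*m^2 - 21*m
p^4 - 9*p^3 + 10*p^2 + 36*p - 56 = (p - 7)*(p - 2)^2*(p + 2)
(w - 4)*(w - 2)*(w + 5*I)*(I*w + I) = I*w^4 - 5*w^3 - 5*I*w^3 + 25*w^2 + 2*I*w^2 - 10*w + 8*I*w - 40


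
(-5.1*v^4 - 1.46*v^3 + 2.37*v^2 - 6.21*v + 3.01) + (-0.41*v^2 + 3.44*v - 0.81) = -5.1*v^4 - 1.46*v^3 + 1.96*v^2 - 2.77*v + 2.2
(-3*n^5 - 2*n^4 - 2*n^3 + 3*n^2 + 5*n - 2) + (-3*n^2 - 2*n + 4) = -3*n^5 - 2*n^4 - 2*n^3 + 3*n + 2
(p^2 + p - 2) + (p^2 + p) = 2*p^2 + 2*p - 2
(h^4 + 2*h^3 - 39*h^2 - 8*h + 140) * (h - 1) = h^5 + h^4 - 41*h^3 + 31*h^2 + 148*h - 140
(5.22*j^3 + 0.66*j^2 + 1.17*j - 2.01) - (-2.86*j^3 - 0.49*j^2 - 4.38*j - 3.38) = 8.08*j^3 + 1.15*j^2 + 5.55*j + 1.37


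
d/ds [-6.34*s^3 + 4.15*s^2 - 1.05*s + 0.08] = -19.02*s^2 + 8.3*s - 1.05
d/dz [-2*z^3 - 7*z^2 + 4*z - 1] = -6*z^2 - 14*z + 4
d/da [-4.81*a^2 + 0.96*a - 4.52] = 0.96 - 9.62*a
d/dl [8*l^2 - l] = 16*l - 1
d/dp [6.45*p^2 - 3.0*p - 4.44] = 12.9*p - 3.0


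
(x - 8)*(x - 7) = x^2 - 15*x + 56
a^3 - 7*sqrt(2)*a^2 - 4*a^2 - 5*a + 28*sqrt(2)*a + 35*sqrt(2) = (a - 5)*(a + 1)*(a - 7*sqrt(2))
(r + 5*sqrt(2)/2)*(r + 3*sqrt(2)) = r^2 + 11*sqrt(2)*r/2 + 15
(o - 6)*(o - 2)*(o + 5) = o^3 - 3*o^2 - 28*o + 60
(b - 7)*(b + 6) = b^2 - b - 42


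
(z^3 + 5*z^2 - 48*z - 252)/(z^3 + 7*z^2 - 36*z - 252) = (z^2 - z - 42)/(z^2 + z - 42)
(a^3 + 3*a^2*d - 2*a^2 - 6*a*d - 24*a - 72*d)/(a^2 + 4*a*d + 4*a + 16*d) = (a^2 + 3*a*d - 6*a - 18*d)/(a + 4*d)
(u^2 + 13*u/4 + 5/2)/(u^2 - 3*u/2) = (4*u^2 + 13*u + 10)/(2*u*(2*u - 3))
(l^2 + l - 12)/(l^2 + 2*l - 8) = (l - 3)/(l - 2)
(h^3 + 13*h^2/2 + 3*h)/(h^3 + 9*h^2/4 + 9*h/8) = 4*(2*h^2 + 13*h + 6)/(8*h^2 + 18*h + 9)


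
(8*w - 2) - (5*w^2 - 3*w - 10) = -5*w^2 + 11*w + 8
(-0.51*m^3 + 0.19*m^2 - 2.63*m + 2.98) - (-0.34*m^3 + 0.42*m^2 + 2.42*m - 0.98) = -0.17*m^3 - 0.23*m^2 - 5.05*m + 3.96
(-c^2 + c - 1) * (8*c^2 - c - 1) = -8*c^4 + 9*c^3 - 8*c^2 + 1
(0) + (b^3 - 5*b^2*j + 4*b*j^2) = b^3 - 5*b^2*j + 4*b*j^2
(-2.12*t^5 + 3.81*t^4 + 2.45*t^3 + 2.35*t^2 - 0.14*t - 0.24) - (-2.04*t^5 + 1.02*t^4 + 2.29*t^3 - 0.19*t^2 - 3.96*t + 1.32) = -0.0800000000000001*t^5 + 2.79*t^4 + 0.16*t^3 + 2.54*t^2 + 3.82*t - 1.56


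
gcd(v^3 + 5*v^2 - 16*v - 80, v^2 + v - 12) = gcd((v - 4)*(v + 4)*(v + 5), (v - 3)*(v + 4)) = v + 4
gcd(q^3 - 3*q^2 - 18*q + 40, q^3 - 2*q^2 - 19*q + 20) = q^2 - q - 20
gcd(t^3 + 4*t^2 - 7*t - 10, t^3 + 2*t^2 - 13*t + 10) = t^2 + 3*t - 10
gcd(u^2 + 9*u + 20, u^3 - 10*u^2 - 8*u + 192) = u + 4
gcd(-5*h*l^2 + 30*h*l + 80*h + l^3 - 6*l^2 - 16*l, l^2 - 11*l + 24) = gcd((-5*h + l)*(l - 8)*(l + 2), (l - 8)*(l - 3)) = l - 8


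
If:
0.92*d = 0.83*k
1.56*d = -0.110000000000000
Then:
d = -0.07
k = -0.08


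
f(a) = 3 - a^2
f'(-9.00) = 18.00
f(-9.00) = -78.00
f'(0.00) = 0.00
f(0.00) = 3.00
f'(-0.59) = 1.18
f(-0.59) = 2.65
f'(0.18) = -0.36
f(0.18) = 2.97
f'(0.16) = -0.32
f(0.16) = 2.97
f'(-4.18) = 8.36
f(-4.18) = -14.47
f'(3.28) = -6.56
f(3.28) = -7.76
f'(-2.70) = 5.40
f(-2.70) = -4.29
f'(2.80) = -5.60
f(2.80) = -4.84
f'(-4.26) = 8.52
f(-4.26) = -15.15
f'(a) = -2*a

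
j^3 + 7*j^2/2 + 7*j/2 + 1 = (j + 1/2)*(j + 1)*(j + 2)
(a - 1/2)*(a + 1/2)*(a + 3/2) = a^3 + 3*a^2/2 - a/4 - 3/8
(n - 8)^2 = n^2 - 16*n + 64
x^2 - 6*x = x*(x - 6)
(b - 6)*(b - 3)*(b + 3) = b^3 - 6*b^2 - 9*b + 54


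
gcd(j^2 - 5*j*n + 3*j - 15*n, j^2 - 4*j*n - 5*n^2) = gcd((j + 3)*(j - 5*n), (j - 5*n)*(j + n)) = j - 5*n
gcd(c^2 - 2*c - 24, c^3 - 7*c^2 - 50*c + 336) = c - 6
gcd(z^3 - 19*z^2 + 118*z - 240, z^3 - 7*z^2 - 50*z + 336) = z^2 - 14*z + 48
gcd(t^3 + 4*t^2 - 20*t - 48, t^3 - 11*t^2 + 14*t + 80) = t + 2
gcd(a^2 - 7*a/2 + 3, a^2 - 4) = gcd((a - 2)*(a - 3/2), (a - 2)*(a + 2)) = a - 2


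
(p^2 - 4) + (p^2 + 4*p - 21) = 2*p^2 + 4*p - 25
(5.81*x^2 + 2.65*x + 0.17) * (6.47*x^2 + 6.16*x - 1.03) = 37.5907*x^4 + 52.9351*x^3 + 11.4396*x^2 - 1.6823*x - 0.1751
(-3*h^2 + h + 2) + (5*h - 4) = -3*h^2 + 6*h - 2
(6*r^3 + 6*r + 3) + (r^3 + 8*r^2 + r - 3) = 7*r^3 + 8*r^2 + 7*r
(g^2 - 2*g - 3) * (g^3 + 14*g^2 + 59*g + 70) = g^5 + 12*g^4 + 28*g^3 - 90*g^2 - 317*g - 210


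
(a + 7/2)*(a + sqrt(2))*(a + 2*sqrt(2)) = a^3 + 7*a^2/2 + 3*sqrt(2)*a^2 + 4*a + 21*sqrt(2)*a/2 + 14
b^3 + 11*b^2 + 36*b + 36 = (b + 2)*(b + 3)*(b + 6)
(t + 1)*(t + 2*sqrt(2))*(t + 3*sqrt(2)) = t^3 + t^2 + 5*sqrt(2)*t^2 + 5*sqrt(2)*t + 12*t + 12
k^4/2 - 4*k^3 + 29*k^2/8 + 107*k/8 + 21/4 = (k/2 + 1/2)*(k - 6)*(k - 7/2)*(k + 1/2)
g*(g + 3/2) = g^2 + 3*g/2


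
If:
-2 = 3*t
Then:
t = -2/3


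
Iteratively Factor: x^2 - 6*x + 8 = (x - 2)*(x - 4)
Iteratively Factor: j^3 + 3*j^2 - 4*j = (j - 1)*(j^2 + 4*j) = j*(j - 1)*(j + 4)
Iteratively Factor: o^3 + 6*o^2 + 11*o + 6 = (o + 1)*(o^2 + 5*o + 6) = (o + 1)*(o + 3)*(o + 2)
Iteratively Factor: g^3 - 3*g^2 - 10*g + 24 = (g - 4)*(g^2 + g - 6) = (g - 4)*(g - 2)*(g + 3)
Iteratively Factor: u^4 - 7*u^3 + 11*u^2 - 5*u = (u - 1)*(u^3 - 6*u^2 + 5*u) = (u - 5)*(u - 1)*(u^2 - u) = u*(u - 5)*(u - 1)*(u - 1)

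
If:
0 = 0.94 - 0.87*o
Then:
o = 1.08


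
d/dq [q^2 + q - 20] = 2*q + 1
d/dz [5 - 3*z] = -3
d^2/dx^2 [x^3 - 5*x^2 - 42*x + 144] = 6*x - 10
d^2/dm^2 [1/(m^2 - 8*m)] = 2*(-m*(m - 8) + 4*(m - 4)^2)/(m^3*(m - 8)^3)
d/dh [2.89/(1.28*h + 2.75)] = -3.6992/(1.28*h + 2.75)^2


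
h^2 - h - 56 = (h - 8)*(h + 7)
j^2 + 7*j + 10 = (j + 2)*(j + 5)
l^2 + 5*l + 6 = (l + 2)*(l + 3)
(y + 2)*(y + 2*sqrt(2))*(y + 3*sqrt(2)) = y^3 + 2*y^2 + 5*sqrt(2)*y^2 + 12*y + 10*sqrt(2)*y + 24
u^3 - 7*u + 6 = (u - 2)*(u - 1)*(u + 3)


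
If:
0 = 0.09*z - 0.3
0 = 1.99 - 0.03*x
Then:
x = 66.33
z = 3.33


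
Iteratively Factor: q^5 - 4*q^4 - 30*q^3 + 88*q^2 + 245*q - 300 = (q - 1)*(q^4 - 3*q^3 - 33*q^2 + 55*q + 300) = (q - 1)*(q + 4)*(q^3 - 7*q^2 - 5*q + 75) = (q - 5)*(q - 1)*(q + 4)*(q^2 - 2*q - 15) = (q - 5)^2*(q - 1)*(q + 4)*(q + 3)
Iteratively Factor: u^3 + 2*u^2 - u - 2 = (u - 1)*(u^2 + 3*u + 2) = (u - 1)*(u + 2)*(u + 1)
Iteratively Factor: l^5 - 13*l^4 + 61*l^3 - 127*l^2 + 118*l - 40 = (l - 5)*(l^4 - 8*l^3 + 21*l^2 - 22*l + 8) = (l - 5)*(l - 2)*(l^3 - 6*l^2 + 9*l - 4) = (l - 5)*(l - 2)*(l - 1)*(l^2 - 5*l + 4) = (l - 5)*(l - 4)*(l - 2)*(l - 1)*(l - 1)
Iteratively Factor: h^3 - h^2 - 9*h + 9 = (h - 3)*(h^2 + 2*h - 3) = (h - 3)*(h + 3)*(h - 1)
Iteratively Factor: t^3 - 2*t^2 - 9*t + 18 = (t + 3)*(t^2 - 5*t + 6) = (t - 2)*(t + 3)*(t - 3)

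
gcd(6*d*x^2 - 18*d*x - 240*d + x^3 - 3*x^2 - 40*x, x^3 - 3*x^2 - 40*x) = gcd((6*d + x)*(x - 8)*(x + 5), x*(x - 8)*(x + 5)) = x^2 - 3*x - 40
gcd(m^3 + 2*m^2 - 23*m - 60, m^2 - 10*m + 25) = m - 5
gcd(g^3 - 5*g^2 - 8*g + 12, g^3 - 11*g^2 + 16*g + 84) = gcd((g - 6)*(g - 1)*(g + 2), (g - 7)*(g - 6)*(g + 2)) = g^2 - 4*g - 12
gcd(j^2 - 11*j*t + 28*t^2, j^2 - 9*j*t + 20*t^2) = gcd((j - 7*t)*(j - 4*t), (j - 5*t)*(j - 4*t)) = -j + 4*t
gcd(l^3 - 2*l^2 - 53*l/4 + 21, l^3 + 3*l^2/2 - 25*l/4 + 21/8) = l^2 + 2*l - 21/4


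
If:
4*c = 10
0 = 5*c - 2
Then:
No Solution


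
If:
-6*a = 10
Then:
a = -5/3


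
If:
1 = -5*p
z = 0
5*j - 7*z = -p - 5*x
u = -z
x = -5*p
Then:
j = -24/25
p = -1/5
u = 0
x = 1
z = 0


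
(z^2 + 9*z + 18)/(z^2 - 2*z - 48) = (z + 3)/(z - 8)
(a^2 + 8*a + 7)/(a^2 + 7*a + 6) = (a + 7)/(a + 6)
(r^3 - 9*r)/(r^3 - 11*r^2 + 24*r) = (r + 3)/(r - 8)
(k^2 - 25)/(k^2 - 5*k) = (k + 5)/k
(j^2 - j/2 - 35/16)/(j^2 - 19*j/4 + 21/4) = (j + 5/4)/(j - 3)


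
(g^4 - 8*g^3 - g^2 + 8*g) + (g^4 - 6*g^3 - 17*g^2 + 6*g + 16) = 2*g^4 - 14*g^3 - 18*g^2 + 14*g + 16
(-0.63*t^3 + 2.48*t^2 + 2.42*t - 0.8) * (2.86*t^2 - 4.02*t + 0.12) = -1.8018*t^5 + 9.6254*t^4 - 3.124*t^3 - 11.7188*t^2 + 3.5064*t - 0.096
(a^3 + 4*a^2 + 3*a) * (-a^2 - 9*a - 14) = -a^5 - 13*a^4 - 53*a^3 - 83*a^2 - 42*a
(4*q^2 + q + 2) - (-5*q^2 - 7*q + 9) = 9*q^2 + 8*q - 7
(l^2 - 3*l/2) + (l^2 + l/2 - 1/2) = 2*l^2 - l - 1/2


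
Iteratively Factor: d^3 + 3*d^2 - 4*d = (d)*(d^2 + 3*d - 4) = d*(d - 1)*(d + 4)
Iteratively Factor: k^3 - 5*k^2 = (k - 5)*(k^2) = k*(k - 5)*(k)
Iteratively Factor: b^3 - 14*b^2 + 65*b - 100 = (b - 5)*(b^2 - 9*b + 20) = (b - 5)*(b - 4)*(b - 5)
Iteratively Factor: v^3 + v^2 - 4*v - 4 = (v + 2)*(v^2 - v - 2) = (v + 1)*(v + 2)*(v - 2)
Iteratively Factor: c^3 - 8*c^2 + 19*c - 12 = (c - 1)*(c^2 - 7*c + 12) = (c - 4)*(c - 1)*(c - 3)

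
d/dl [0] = 0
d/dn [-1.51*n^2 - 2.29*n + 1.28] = -3.02*n - 2.29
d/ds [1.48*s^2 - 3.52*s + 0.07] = 2.96*s - 3.52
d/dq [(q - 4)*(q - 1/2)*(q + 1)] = 3*q^2 - 7*q - 5/2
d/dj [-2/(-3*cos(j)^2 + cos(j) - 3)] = 2*(6*cos(j) - 1)*sin(j)/(3*sin(j)^2 + cos(j) - 6)^2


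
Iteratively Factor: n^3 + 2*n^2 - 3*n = (n - 1)*(n^2 + 3*n) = n*(n - 1)*(n + 3)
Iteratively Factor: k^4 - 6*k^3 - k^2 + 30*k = (k - 3)*(k^3 - 3*k^2 - 10*k) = (k - 5)*(k - 3)*(k^2 + 2*k) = k*(k - 5)*(k - 3)*(k + 2)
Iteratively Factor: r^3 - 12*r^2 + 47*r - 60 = (r - 4)*(r^2 - 8*r + 15) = (r - 4)*(r - 3)*(r - 5)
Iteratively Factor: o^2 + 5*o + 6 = (o + 3)*(o + 2)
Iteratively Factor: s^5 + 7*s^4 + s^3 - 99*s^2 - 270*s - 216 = (s + 2)*(s^4 + 5*s^3 - 9*s^2 - 81*s - 108) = (s + 2)*(s + 3)*(s^3 + 2*s^2 - 15*s - 36) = (s + 2)*(s + 3)^2*(s^2 - s - 12) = (s - 4)*(s + 2)*(s + 3)^2*(s + 3)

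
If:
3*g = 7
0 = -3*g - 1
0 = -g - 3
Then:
No Solution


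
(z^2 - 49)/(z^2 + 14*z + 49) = (z - 7)/(z + 7)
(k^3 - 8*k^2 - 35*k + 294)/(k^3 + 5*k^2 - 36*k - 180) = (k^2 - 14*k + 49)/(k^2 - k - 30)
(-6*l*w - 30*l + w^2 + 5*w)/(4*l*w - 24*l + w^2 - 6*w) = (-6*l*w - 30*l + w^2 + 5*w)/(4*l*w - 24*l + w^2 - 6*w)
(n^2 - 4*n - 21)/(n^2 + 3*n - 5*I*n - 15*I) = (n - 7)/(n - 5*I)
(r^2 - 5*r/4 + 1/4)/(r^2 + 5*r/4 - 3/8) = 2*(r - 1)/(2*r + 3)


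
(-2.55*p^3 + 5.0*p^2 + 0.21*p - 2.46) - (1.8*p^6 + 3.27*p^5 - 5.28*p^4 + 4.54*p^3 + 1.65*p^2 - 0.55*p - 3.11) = -1.8*p^6 - 3.27*p^5 + 5.28*p^4 - 7.09*p^3 + 3.35*p^2 + 0.76*p + 0.65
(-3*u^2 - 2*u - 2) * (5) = -15*u^2 - 10*u - 10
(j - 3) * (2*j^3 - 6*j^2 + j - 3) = 2*j^4 - 12*j^3 + 19*j^2 - 6*j + 9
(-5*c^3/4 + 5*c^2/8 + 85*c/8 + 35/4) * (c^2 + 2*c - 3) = -5*c^5/4 - 15*c^4/8 + 125*c^3/8 + 225*c^2/8 - 115*c/8 - 105/4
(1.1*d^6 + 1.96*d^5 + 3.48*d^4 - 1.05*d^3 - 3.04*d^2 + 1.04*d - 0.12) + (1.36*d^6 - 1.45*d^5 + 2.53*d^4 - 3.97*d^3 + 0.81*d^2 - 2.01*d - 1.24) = 2.46*d^6 + 0.51*d^5 + 6.01*d^4 - 5.02*d^3 - 2.23*d^2 - 0.97*d - 1.36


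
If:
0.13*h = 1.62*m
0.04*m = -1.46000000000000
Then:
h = -454.85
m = -36.50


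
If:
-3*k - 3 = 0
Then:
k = -1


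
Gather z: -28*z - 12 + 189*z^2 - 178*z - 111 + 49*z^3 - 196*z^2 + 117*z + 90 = 49*z^3 - 7*z^2 - 89*z - 33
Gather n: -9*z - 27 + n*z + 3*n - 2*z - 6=n*(z + 3) - 11*z - 33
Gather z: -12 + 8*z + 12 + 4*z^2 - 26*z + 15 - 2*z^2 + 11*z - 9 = 2*z^2 - 7*z + 6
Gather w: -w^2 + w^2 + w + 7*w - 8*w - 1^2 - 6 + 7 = 0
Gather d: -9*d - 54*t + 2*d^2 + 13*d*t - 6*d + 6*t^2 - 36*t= 2*d^2 + d*(13*t - 15) + 6*t^2 - 90*t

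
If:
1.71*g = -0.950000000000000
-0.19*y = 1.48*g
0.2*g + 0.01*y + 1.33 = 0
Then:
No Solution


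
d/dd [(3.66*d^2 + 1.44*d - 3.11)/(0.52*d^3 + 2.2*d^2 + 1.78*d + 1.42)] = (-1.9032*d^4 - 1.4976*d^3 + 8.1984*d^2 + 24.0784*d + 7.5806)/(0.2704*d^6 + 2.288*d^5 + 6.6912*d^4 + 9.3088*d^3 + 9.4164*d^2 + 5.0552*d + 2.0164)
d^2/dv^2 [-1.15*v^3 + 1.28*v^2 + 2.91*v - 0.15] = 2.56 - 6.9*v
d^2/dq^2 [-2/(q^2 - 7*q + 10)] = 4*(q^2 - 7*q - (2*q - 7)^2 + 10)/(q^2 - 7*q + 10)^3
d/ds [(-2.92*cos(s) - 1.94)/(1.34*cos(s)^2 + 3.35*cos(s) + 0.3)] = (3.9128*sin(s)^2 - 5.1992*cos(s) - 9.5358)*sin(s)/(1.34*cos(s)^2 + 3.35*cos(s) + 0.3)^2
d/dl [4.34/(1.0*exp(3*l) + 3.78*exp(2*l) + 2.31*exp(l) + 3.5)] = (-13.02*exp(2*l) - 32.8104*exp(l) - 10.0254)*exp(l)/(1.0*exp(3*l) + 3.78*exp(2*l) + 2.31*exp(l) + 3.5)^2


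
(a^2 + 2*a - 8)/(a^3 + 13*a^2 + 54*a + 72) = (a - 2)/(a^2 + 9*a + 18)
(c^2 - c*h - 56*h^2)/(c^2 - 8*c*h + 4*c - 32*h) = (c + 7*h)/(c + 4)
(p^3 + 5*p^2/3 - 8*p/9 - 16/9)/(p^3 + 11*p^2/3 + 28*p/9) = (3*p^2 + p - 4)/(p*(3*p + 7))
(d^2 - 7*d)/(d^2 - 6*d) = (d - 7)/(d - 6)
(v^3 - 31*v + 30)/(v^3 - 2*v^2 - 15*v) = (v^2 + 5*v - 6)/(v*(v + 3))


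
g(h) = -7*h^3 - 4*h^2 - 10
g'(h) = -21*h^2 - 8*h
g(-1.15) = -4.64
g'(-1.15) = -18.57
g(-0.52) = -10.10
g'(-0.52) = -1.52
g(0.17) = -10.15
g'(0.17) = -1.97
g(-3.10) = 160.10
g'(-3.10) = -177.01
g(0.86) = -17.41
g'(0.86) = -22.41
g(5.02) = -996.34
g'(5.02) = -569.37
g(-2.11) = 37.95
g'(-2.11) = -76.61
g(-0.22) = -10.12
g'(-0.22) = 0.74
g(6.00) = -1666.00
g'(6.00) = -804.00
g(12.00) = -12682.00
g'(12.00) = -3120.00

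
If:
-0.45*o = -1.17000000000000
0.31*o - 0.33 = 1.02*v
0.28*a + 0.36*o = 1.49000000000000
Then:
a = 1.98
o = 2.60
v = 0.47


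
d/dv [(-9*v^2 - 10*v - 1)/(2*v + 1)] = 2*(-9*v^2 - 9*v - 4)/(4*v^2 + 4*v + 1)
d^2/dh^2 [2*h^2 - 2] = 4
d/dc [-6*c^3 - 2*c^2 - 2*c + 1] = -18*c^2 - 4*c - 2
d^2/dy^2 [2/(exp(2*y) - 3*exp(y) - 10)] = 2*((3 - 4*exp(y))*(-exp(2*y) + 3*exp(y) + 10) - 2*(2*exp(y) - 3)^2*exp(y))*exp(y)/(-exp(2*y) + 3*exp(y) + 10)^3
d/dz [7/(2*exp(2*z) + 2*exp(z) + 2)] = (-7*exp(z) - 7/2)*exp(z)/(exp(2*z) + exp(z) + 1)^2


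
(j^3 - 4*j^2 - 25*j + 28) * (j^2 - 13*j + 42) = j^5 - 17*j^4 + 69*j^3 + 185*j^2 - 1414*j + 1176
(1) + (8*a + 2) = 8*a + 3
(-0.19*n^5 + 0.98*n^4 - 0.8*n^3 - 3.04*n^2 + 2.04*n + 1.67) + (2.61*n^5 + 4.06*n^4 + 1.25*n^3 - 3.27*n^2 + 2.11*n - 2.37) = 2.42*n^5 + 5.04*n^4 + 0.45*n^3 - 6.31*n^2 + 4.15*n - 0.7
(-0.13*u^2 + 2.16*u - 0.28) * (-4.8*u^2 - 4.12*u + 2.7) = 0.624*u^4 - 9.8324*u^3 - 7.9062*u^2 + 6.9856*u - 0.756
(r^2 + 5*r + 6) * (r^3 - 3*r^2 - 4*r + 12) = r^5 + 2*r^4 - 13*r^3 - 26*r^2 + 36*r + 72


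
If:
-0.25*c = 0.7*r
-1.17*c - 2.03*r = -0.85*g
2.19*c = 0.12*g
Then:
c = 0.00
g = 0.00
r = 0.00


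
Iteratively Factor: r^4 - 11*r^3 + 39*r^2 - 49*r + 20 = (r - 4)*(r^3 - 7*r^2 + 11*r - 5) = (r - 5)*(r - 4)*(r^2 - 2*r + 1) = (r - 5)*(r - 4)*(r - 1)*(r - 1)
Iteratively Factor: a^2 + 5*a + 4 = (a + 1)*(a + 4)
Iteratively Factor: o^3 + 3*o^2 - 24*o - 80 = (o + 4)*(o^2 - o - 20) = (o - 5)*(o + 4)*(o + 4)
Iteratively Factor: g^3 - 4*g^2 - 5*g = (g - 5)*(g^2 + g) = (g - 5)*(g + 1)*(g)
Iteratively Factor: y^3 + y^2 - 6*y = (y + 3)*(y^2 - 2*y) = y*(y + 3)*(y - 2)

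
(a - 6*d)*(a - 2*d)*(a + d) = a^3 - 7*a^2*d + 4*a*d^2 + 12*d^3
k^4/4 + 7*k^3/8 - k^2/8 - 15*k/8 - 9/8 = (k/2 + 1/2)^2*(k - 3/2)*(k + 3)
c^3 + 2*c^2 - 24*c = c*(c - 4)*(c + 6)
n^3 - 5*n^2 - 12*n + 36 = (n - 6)*(n - 2)*(n + 3)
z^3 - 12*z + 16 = (z - 2)^2*(z + 4)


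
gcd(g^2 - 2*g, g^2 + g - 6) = g - 2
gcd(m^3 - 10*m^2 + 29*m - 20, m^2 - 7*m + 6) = m - 1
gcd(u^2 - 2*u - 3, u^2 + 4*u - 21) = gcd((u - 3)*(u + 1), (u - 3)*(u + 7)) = u - 3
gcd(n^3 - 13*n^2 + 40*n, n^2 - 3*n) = n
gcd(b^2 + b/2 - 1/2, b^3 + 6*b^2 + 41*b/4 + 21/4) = b + 1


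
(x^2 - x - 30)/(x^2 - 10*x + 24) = (x + 5)/(x - 4)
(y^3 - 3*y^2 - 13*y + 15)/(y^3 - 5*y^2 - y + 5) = (y + 3)/(y + 1)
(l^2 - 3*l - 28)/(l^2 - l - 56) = (-l^2 + 3*l + 28)/(-l^2 + l + 56)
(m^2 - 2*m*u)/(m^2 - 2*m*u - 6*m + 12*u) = m/(m - 6)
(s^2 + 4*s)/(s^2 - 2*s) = (s + 4)/(s - 2)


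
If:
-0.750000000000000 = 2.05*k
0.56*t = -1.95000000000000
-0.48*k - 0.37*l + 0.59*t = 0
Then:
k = -0.37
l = -5.08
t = -3.48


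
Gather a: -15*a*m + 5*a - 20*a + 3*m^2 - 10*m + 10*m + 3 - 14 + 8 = a*(-15*m - 15) + 3*m^2 - 3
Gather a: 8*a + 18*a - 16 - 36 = 26*a - 52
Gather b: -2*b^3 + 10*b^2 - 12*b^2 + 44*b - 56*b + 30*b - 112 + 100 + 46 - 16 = -2*b^3 - 2*b^2 + 18*b + 18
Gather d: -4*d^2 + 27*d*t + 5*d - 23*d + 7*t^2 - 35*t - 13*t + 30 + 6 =-4*d^2 + d*(27*t - 18) + 7*t^2 - 48*t + 36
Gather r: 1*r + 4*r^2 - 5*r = 4*r^2 - 4*r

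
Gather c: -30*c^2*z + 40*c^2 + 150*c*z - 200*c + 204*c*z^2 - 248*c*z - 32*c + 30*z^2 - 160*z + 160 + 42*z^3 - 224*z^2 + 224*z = c^2*(40 - 30*z) + c*(204*z^2 - 98*z - 232) + 42*z^3 - 194*z^2 + 64*z + 160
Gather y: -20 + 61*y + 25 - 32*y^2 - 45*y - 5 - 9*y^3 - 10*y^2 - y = -9*y^3 - 42*y^2 + 15*y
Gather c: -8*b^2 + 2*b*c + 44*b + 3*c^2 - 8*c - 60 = -8*b^2 + 44*b + 3*c^2 + c*(2*b - 8) - 60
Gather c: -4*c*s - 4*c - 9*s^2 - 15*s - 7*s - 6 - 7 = c*(-4*s - 4) - 9*s^2 - 22*s - 13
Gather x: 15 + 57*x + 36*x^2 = 36*x^2 + 57*x + 15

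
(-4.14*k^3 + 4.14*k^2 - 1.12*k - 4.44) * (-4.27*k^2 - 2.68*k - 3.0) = 17.6778*k^5 - 6.5826*k^4 + 6.1072*k^3 + 9.5404*k^2 + 15.2592*k + 13.32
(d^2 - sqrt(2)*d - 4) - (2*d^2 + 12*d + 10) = -d^2 - 12*d - sqrt(2)*d - 14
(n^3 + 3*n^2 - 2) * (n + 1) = n^4 + 4*n^3 + 3*n^2 - 2*n - 2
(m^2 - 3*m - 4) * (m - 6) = m^3 - 9*m^2 + 14*m + 24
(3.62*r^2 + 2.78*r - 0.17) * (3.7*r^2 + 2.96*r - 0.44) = 13.394*r^4 + 21.0012*r^3 + 6.007*r^2 - 1.7264*r + 0.0748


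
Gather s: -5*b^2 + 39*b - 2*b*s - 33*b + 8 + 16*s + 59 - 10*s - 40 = -5*b^2 + 6*b + s*(6 - 2*b) + 27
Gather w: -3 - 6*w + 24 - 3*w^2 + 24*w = -3*w^2 + 18*w + 21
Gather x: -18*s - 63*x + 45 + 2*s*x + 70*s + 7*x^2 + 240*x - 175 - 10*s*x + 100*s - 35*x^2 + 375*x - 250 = 152*s - 28*x^2 + x*(552 - 8*s) - 380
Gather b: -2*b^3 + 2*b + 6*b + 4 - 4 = -2*b^3 + 8*b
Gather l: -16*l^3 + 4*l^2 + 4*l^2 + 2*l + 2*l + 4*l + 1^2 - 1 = -16*l^3 + 8*l^2 + 8*l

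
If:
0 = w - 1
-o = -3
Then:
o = 3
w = 1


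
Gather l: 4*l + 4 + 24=4*l + 28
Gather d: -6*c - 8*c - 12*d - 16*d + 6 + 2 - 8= -14*c - 28*d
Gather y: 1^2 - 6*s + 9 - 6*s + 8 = 18 - 12*s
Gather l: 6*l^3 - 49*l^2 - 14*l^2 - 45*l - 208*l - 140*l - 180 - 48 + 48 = 6*l^3 - 63*l^2 - 393*l - 180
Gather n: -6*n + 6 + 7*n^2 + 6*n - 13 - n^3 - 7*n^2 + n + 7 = -n^3 + n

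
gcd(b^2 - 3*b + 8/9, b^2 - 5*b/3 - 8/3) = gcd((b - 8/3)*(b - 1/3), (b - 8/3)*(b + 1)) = b - 8/3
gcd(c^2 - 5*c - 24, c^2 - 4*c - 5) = 1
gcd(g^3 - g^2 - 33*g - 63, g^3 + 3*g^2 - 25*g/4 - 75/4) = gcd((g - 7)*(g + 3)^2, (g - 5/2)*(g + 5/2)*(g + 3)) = g + 3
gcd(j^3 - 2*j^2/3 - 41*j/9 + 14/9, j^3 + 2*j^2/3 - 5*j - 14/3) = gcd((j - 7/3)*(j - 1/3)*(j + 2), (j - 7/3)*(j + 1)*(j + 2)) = j^2 - j/3 - 14/3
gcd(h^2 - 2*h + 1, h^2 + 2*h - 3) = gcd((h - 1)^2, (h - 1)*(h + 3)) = h - 1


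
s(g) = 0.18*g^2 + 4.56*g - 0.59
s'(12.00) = 8.88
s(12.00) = 80.05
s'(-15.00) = -0.84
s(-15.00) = -28.49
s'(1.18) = 4.98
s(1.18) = 5.04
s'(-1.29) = 4.10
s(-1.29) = -6.17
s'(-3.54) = 3.29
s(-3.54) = -14.48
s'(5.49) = 6.54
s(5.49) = 29.87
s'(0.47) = 4.73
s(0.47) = 1.59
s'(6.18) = 6.78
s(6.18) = 34.47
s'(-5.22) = 2.68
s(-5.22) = -19.49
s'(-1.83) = 3.90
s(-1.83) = -8.33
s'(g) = 0.36*g + 4.56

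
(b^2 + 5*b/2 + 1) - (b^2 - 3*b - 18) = 11*b/2 + 19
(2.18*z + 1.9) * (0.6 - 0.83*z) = -1.8094*z^2 - 0.269*z + 1.14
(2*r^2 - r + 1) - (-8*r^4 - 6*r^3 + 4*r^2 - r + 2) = 8*r^4 + 6*r^3 - 2*r^2 - 1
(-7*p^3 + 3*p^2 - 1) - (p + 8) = -7*p^3 + 3*p^2 - p - 9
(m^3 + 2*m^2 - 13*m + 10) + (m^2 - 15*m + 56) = m^3 + 3*m^2 - 28*m + 66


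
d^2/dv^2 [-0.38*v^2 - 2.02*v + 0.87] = -0.760000000000000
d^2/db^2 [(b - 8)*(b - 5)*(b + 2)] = 6*b - 22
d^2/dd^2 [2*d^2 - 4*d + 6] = 4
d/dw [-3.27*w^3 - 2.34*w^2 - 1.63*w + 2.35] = -9.81*w^2 - 4.68*w - 1.63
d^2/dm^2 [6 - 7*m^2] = -14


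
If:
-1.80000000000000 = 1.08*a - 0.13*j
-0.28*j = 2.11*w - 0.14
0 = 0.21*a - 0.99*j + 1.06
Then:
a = -1.58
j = 0.74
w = -0.03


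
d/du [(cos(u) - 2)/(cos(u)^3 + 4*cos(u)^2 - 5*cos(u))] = 2*(cos(u)^3 - cos(u)^2 - 8*cos(u) + 5)*sin(u)/((cos(u) - 1)^2*(cos(u) + 5)^2*cos(u)^2)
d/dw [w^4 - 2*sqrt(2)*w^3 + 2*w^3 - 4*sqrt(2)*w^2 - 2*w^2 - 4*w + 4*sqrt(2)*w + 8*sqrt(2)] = 4*w^3 - 6*sqrt(2)*w^2 + 6*w^2 - 8*sqrt(2)*w - 4*w - 4 + 4*sqrt(2)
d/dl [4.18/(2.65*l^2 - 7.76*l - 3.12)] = (32.4368 - 22.154*l)/(-2.65*l^2 + 7.76*l + 3.12)^2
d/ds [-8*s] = -8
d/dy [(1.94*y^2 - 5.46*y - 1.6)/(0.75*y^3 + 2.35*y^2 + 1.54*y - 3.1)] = (-1.455*y^4 + 8.19*y^3 + 19.4186*y^2 - 4.508*y + 19.39)/(0.5625*y^6 + 3.525*y^5 + 7.8325*y^4 + 2.588*y^3 - 12.1984*y^2 - 9.548*y + 9.61)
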